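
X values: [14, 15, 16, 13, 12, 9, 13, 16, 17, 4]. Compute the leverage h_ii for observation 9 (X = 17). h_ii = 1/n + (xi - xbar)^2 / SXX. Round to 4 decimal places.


Compute xbar = 12.9000 with n = 10 observations.
SXX = 136.9000.
Leverage = 1/10 + (17 - 12.9000)^2/136.9000 = 0.2228.

0.2228


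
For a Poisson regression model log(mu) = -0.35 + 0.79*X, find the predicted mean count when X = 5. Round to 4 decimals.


eta = -0.35 + 0.79 * 5 = 3.6000.
mu = exp(3.6000) = 36.5982.

36.5982


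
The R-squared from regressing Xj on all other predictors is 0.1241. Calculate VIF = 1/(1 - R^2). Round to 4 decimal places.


VIF = 1 / (1 - 0.1241).
= 1 / 0.8759 = 1.1417.

1.1417


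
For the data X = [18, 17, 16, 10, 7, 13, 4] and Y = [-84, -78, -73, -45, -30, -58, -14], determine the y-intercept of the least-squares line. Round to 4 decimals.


The slope is b1 = -4.9013.
Sample means are xbar = 12.1429 and ybar = -54.5714.
Intercept: b0 = -54.5714 - (-4.9013)(12.1429) = 4.9448.

4.9448


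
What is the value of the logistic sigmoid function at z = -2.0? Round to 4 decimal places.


Compute exp(2.0000) = 7.3891.
Sigmoid = 1 / (1 + 7.3891) = 1 / 8.3891 = 0.1192.

0.1192


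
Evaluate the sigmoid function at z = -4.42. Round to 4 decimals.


exp(4.4200) = 83.0963.
1 + exp(-z) = 84.0963.
sigmoid = 1/84.0963 = 0.0119.

0.0119


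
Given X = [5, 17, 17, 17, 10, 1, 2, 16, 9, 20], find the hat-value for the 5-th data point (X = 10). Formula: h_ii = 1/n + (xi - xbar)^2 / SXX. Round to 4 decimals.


Mean of X: xbar = 11.4000.
SXX = 434.4000.
For X = 10: h = 1/10 + (10 - 11.4000)^2/434.4000 = 0.1045.

0.1045


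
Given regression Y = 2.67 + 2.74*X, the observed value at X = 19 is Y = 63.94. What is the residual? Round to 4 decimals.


Fitted value at X = 19 is yhat = 2.67 + 2.74*19 = 54.7300.
Residual = 63.94 - 54.7300 = 9.2100.

9.2100


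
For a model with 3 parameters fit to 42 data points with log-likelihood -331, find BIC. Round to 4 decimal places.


k * ln(n) = 3 * ln(42) = 3 * 3.737670 = 11.213010.
-2 * loglik = -2 * (-331) = 662.
BIC = 11.213010 + 662 = 673.213010, which rounds to 673.2130.

673.2130


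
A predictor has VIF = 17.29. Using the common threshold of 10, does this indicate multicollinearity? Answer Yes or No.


Compare VIF = 17.29 to the threshold of 10.
17.29 >= 10, so the answer is Yes.

Yes


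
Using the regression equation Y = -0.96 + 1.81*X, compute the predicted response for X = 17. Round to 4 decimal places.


Plug X = 17 into Y = -0.96 + 1.81*X:
Y = -0.96 + 30.7700 = 29.8100.

29.8100


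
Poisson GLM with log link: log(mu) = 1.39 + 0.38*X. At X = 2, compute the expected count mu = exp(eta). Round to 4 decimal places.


Linear predictor: eta = 1.39 + (0.38)(2) = 2.1500.
Expected count: mu = exp(2.1500) = 8.5849.

8.5849


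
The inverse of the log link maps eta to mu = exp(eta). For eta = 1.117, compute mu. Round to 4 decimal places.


mu = exp(eta) = exp(1.117).
= 3.0557.

3.0557


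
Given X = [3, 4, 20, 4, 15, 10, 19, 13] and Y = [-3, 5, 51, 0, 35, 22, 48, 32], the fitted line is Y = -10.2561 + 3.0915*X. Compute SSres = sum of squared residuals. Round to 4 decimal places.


Compute predicted values, then residuals = yi - yhat_i.
Residuals: [-2.0184, 2.8901, -0.5739, -2.1099, -1.1164, 1.3411, -0.4824, 2.0666].
SSres = sum(residual^2) = 24.7561.

24.7561


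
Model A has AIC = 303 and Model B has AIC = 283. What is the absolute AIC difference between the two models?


Absolute difference = |303 - 283| = 20.
The model with lower AIC (B) is preferred.

20


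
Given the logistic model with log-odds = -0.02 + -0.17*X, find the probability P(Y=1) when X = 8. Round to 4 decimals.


z = -0.02 + -0.17 * 8 = -1.3800.
Sigmoid: P = 1 / (1 + exp(1.3800)) = 0.2010.

0.2010


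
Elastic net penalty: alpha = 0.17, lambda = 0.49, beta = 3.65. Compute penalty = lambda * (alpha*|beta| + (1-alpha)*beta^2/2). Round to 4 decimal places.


L1 component = 0.17 * |3.65| = 0.6205.
L2 component = 0.83 * 3.65^2 / 2 = 5.5288.
Penalty = 0.49 * (0.6205 + 5.5288) = 0.49 * 6.1493 = 3.0132.

3.0132


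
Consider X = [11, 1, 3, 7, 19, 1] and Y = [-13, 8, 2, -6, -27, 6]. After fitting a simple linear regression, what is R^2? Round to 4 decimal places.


The fitted line is Y = 8.2097 + -1.8871*X.
SSres = 4.8387, SStot = 888.0000.
R^2 = 1 - SSres/SStot = 0.9946.

0.9946


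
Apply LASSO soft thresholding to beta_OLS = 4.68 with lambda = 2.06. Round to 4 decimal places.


Absolute value: |4.68| = 4.68.
Compare to lambda = 2.06.
Since |beta| > lambda, coefficient = sign(beta)*(|beta| - lambda) = 2.6200.

2.6200


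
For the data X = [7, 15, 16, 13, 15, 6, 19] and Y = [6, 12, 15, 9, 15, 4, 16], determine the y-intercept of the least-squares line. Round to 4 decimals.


First find the slope: b1 = 0.9493.
Means: xbar = 13.0000, ybar = 11.0000.
b0 = ybar - b1 * xbar = 11.0000 - 0.9493 * 13.0000 = -1.3406.

-1.3406


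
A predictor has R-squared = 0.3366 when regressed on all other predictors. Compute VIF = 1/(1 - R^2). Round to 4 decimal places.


VIF = 1 / (1 - 0.3366).
= 1 / 0.6634 = 1.5074.

1.5074


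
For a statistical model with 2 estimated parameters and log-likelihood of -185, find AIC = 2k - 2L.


AIC = 2*2 - 2*(-185).
= 4 + 370 = 374.

374


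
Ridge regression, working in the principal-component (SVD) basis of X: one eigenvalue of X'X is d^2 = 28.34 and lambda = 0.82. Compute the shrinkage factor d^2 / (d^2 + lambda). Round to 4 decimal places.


Denominator = d^2 + lambda = 28.34 + 0.82 = 29.1600.
Shrinkage = 28.34 / 29.1600 = 0.9719.

0.9719


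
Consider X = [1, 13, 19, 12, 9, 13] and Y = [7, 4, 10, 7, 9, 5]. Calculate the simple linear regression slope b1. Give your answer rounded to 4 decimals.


First compute the means: xbar = 11.1667, ybar = 7.0000.
Then S_xx = sum((xi - xbar)^2) = 176.8333.
S_xy = sum((xi - xbar)(yi - ybar)) = 10.0000.
b1 = S_xy / S_xx = 10.0000 / 176.8333 = 0.0566.

0.0566


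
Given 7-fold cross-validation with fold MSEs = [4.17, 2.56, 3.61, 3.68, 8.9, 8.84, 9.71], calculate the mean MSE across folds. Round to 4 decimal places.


Sum of fold MSEs = 41.4700.
Average = 41.4700 / 7 = 5.9243.

5.9243


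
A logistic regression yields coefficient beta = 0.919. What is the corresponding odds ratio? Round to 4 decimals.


exp(0.919) = 2.5068.
So the odds ratio is 2.5068.

2.5068


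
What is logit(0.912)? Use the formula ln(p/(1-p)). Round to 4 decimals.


Compute the odds: 0.912/0.088 = 10.3636.
Take the natural log: ln(10.3636) = 2.3383.

2.3383


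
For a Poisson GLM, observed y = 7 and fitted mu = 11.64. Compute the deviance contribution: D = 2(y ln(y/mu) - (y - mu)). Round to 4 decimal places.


y/mu = 7/11.64 = 0.601375 (approx.), and ln(7/11.64) = -0.508537.
y * ln(y/mu) = 7 * -0.508537 = -3.559759.
y - mu = -4.64.
D = 2 * (-3.559759 - -4.64) = 2.160482, which rounds to 2.1605.

2.1605


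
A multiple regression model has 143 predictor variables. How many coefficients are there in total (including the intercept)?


Each predictor gets one coefficient, plus one intercept.
Total parameters = 143 + 1 = 144.

144


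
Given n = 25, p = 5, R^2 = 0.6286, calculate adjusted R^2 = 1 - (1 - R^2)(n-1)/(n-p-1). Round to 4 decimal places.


Using the formula:
(1 - 0.6286) = 0.3714.
Multiply by 24/19: 0.3714 * 24 = 8.9136, then 8.9136 / 19 = 0.4691.
Adj R^2 = 1 - 0.4691 = 0.5309.

0.5309


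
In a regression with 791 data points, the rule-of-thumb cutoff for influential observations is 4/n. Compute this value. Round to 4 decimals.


Using the rule of thumb:
Threshold = 4 / 791 = 0.0051.

0.0051


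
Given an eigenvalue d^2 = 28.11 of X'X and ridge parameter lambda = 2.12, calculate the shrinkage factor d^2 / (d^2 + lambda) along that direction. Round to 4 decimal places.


d^2 + lambda = 28.11 + 2.12 = 30.2300.
Shrinkage factor = 28.11/30.2300 = 0.9299.

0.9299


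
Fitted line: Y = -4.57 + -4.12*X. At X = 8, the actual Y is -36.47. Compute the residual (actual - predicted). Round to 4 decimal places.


Predicted = -4.57 + -4.12 * 8 = -37.5300.
Residual = -36.47 - -37.5300 = 1.0600.

1.0600


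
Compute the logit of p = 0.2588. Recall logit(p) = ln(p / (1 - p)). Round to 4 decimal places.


The odds are p/(1-p) = 0.2588 / 0.7412 = 0.3492.
logit(p) = ln(0.3492) = -1.0522.

-1.0522


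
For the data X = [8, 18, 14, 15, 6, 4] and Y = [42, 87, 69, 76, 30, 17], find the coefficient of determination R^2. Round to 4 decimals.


Fit the OLS line: b0 = -0.2752, b1 = 4.9639.
SSres = 21.1286.
SStot = 3885.5000.
R^2 = 1 - 21.1286/3885.5000 = 0.9946.

0.9946


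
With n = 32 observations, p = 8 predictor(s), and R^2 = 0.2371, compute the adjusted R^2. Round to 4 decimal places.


Plug in: Adj R^2 = 1 - (1 - 0.2371) * 31/23.
= 1 - 0.7629 * 31/23
= 1 - 23.6499 / 23
= 1 - 1.0283 = -0.0283.

-0.0283


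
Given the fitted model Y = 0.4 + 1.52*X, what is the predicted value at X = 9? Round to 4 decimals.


Predicted value:
Y = 0.4 + (1.52)(9) = 0.4 + 13.6800 = 14.0800.

14.0800


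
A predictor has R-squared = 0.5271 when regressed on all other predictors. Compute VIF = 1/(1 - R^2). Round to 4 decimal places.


Denominator: 1 - 0.5271 = 0.4729.
VIF = 1 / 0.4729 = 2.1146.

2.1146


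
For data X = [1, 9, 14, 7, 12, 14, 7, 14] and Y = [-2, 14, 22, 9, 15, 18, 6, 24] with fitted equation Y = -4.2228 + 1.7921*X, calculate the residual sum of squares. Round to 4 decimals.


Compute predicted values, then residuals = yi - yhat_i.
Residuals: [0.4307, 2.0939, 1.1334, 0.6781, -2.2824, -2.8666, -2.3219, 3.1334].
SSres = sum(residual^2) = 34.9505.

34.9505


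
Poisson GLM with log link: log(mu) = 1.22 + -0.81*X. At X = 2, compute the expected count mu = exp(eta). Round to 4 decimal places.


eta = 1.22 + -0.81 * 2 = -0.4000.
mu = exp(-0.4000) = 0.6703.

0.6703


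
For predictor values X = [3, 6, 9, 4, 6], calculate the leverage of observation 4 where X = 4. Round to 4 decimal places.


n = 5, xbar = 5.6000.
SXX = sum((xi - xbar)^2) = 21.2000.
h = 1/5 + (4 - 5.6000)^2 / 21.2000 = 0.3208.

0.3208


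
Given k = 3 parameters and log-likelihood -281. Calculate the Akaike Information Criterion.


AIC = 2k - 2*loglik = 2(3) - 2(-281).
= 6 + 562 = 568.

568


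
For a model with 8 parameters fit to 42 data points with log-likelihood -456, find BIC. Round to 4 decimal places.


k * ln(n) = 8 * ln(42) = 8 * 3.737670 = 29.901360.
-2 * loglik = -2 * (-456) = 912.
BIC = 29.901360 + 912 = 941.901360, which rounds to 941.9014.

941.9014


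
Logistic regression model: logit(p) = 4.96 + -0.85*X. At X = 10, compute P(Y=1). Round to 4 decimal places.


Linear predictor: z = 4.96 + -0.85 * 10 = -3.5400.
P = 1/(1 + exp(3.5400)) = 1/(1 + 34.4669) = 0.0282.

0.0282


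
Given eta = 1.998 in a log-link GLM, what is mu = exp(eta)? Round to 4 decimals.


The inverse log link gives:
mu = exp(1.998) = 7.3743.

7.3743


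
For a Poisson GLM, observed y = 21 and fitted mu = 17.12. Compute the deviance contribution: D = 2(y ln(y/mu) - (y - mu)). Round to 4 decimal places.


y/mu = 21/17.12 = 1.226636 (approx.), and ln(21/17.12) = 0.204275.
y * ln(y/mu) = 21 * 0.204275 = 4.289775.
y - mu = 3.88.
D = 2 * (4.289775 - 3.88) = 0.819550, which rounds to 0.8196.

0.8196


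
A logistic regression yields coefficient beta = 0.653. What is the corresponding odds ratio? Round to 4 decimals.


The odds ratio is computed as:
OR = e^(0.653) = 1.9213.

1.9213


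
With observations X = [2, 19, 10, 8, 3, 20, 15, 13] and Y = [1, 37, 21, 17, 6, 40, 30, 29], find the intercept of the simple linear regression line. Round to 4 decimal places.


Compute b1 = 2.0649 from the OLS formula.
With xbar = 11.2500 and ybar = 22.6250, the intercept is:
b0 = 22.6250 - 2.0649 * 11.2500 = -0.6056.

-0.6056


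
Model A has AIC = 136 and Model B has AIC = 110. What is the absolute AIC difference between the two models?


|AIC_A - AIC_B| = |136 - 110| = 26.
Model B is preferred (lower AIC).

26


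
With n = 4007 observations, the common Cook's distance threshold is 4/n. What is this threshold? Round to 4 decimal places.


Using the rule of thumb:
Threshold = 4 / 4007 = 0.0010.

0.0010


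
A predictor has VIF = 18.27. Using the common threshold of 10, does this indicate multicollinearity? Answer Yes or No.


Compare VIF = 18.27 to the threshold of 10.
18.27 >= 10, so the answer is Yes.

Yes


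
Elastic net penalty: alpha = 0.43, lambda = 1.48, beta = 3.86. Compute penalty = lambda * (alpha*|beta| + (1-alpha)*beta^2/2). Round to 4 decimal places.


alpha * |beta| = 0.43 * 3.86 = 1.6598.
(1-alpha) * beta^2/2 = 0.57 * 14.8996/2 = 4.2464.
Total = 1.48 * (1.6598 + 4.2464) = 8.7412.

8.7412


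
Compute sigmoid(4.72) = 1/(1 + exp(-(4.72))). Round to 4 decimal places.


exp(-4.7200) = 0.0089.
1 + exp(-z) = 1.0089.
sigmoid = 1/1.0089 = 0.9912.

0.9912


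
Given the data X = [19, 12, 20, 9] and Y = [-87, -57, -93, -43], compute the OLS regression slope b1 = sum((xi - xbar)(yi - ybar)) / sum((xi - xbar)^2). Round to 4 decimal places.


The sample means are xbar = 15.0000 and ybar = -70.0000.
Compute S_xx = 86.0000 and S_xy = -384.0000.
Slope b1 = S_xy / S_xx = -384.0000 / 86.0000 = -4.4651.

-4.4651


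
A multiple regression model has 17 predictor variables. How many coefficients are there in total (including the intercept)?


Each predictor gets one coefficient, plus one intercept.
Total parameters = 17 + 1 = 18.

18


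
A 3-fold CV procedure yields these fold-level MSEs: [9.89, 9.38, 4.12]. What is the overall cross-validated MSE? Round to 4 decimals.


Add all fold MSEs: 23.3900.
Divide by k = 3: 23.3900/3 = 7.7967.

7.7967


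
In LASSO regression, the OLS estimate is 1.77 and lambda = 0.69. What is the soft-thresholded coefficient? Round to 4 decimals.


Check: |1.77| = 1.77 vs lambda = 0.69.
Since |beta| > lambda, coefficient = sign(beta)*(|beta| - lambda) = 1.0800.
Soft-thresholded coefficient = 1.0800.

1.0800


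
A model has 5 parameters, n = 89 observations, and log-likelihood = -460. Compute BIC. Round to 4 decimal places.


ln(89) = 4.488636.
k * ln(n) = 5 * 4.488636 = 22.443180.
-2L = 920.
BIC = 22.443180 + 920 = 942.443180, which rounds to 942.4432.

942.4432


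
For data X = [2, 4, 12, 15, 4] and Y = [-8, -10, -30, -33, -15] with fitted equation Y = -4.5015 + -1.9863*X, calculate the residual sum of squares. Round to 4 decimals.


Compute predicted values, then residuals = yi - yhat_i.
Residuals: [0.4741, 2.4467, -1.6629, 1.2960, -2.5533].
SSres = sum(residual^2) = 17.1753.

17.1753


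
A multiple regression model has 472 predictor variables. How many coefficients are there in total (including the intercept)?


Including the intercept, the model has 472 predictor coefficients + 1 intercept.
Total = 473.

473


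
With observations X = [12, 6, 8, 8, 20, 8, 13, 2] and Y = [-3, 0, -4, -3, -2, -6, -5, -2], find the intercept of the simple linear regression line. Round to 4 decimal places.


First find the slope: b1 = -0.0411.
Means: xbar = 9.6250, ybar = -3.1250.
b0 = ybar - b1 * xbar = -3.1250 - -0.0411 * 9.6250 = -2.7296.

-2.7296


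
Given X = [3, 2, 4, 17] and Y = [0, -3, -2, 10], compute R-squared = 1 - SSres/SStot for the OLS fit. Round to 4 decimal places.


Fit the OLS line: b0 = -4.1376, b1 = 0.8289.
SSres = 4.3859.
SStot = 106.7500.
R^2 = 1 - 4.3859/106.7500 = 0.9589.

0.9589


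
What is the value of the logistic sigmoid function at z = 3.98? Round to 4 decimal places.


Compute exp(-3.9800) = 0.0187.
Sigmoid = 1 / (1 + 0.0187) = 1 / 1.0187 = 0.9817.

0.9817


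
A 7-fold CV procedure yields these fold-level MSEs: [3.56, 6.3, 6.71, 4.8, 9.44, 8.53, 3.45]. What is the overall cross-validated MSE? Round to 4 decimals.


Sum of fold MSEs = 42.7900.
Average = 42.7900 / 7 = 6.1129.

6.1129


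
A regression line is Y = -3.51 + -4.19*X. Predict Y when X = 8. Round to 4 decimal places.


Predicted value:
Y = -3.51 + (-4.19)(8) = -3.51 + -33.5200 = -37.0300.

-37.0300


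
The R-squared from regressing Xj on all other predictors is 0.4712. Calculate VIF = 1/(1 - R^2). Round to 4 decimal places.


Denominator: 1 - 0.4712 = 0.5288.
VIF = 1 / 0.5288 = 1.8911.

1.8911


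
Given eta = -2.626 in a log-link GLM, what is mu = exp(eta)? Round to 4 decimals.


mu = exp(eta) = exp(-2.626).
= 0.0724.

0.0724


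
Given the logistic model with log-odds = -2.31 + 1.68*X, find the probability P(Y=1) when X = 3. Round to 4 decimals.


Compute z = -2.31 + (1.68)(3) = 2.7300.
exp(-z) = 0.0652.
P = 1/(1 + 0.0652) = 0.9388.

0.9388


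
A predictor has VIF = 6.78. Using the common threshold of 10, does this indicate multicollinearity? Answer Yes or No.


The threshold is 10.
VIF = 6.78 is < 10.
Multicollinearity indication: No.

No


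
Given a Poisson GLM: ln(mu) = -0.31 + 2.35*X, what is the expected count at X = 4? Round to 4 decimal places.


eta = -0.31 + 2.35 * 4 = 9.0900.
mu = exp(9.0900) = 8866.1861.

8866.1861


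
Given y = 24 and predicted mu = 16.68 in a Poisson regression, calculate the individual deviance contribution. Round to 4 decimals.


Compute y*ln(y/mu) = 24*ln(24/16.68) = 24*0.363843 = 8.732232.
y - mu = 7.32.
D = 2*(8.732232 - (7.32)) = 2.824464, which rounds to 2.8245.

2.8245


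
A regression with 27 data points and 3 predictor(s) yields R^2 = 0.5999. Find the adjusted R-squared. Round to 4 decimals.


Plug in: Adj R^2 = 1 - (1 - 0.5999) * 26/23.
= 1 - 0.4001 * 26/23
= 1 - 10.4026 / 23
= 1 - 0.4523 = 0.5477.

0.5477


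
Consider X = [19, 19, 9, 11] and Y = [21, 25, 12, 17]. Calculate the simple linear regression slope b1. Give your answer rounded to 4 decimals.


Calculate xbar = 14.5000, ybar = 18.7500.
S_xx = 83.0000, S_xy = 81.5000.
Using b1 = S_xy / S_xx = 81.5000 / 83.0000, we get b1 = 0.9819.

0.9819


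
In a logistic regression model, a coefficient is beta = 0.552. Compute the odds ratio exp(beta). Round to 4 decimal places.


exp(0.552) = 1.7367.
So the odds ratio is 1.7367.

1.7367


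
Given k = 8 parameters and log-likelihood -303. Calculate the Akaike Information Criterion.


AIC = 2*8 - 2*(-303).
= 16 + 606 = 622.

622


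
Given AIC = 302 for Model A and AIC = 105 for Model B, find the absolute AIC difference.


|AIC_A - AIC_B| = |302 - 105| = 197.
Model B is preferred (lower AIC).

197


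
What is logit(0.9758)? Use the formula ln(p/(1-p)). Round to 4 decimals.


Compute the odds: 0.9758/0.0242 = 40.3223.
Take the natural log: ln(40.3223) = 3.6969.

3.6969


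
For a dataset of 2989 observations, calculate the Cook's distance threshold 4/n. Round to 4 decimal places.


Cook's distance cutoff = 4/n = 4/2989.
= 0.0013.

0.0013


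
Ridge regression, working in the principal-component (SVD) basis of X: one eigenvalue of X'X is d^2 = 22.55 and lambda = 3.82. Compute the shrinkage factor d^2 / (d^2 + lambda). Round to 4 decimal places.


d^2 + lambda = 22.55 + 3.82 = 26.3700.
Shrinkage factor = 22.55/26.3700 = 0.8551.

0.8551


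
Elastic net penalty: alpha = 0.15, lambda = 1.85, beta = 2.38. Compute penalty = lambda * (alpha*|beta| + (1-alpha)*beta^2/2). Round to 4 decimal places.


Compute:
L1 = 0.15 * 2.38 = 0.3570.
L2 = 0.85 * 2.38^2 / 2 = 2.4074.
Penalty = 1.85 * (0.3570 + 2.4074) = 5.1141.

5.1141


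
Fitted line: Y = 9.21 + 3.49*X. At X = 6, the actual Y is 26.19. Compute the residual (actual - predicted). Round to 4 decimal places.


Fitted value at X = 6 is yhat = 9.21 + 3.49*6 = 30.1500.
Residual = 26.19 - 30.1500 = -3.9600.

-3.9600


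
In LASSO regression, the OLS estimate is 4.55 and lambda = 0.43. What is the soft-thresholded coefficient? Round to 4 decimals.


|beta_OLS| = 4.55.
lambda = 0.43.
Since |beta| > lambda, coefficient = sign(beta)*(|beta| - lambda) = 4.1200.
Result = 4.1200.

4.1200


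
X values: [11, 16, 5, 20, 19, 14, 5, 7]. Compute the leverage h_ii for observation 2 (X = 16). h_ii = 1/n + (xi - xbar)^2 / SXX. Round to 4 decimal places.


n = 8, xbar = 12.1250.
SXX = sum((xi - xbar)^2) = 256.8750.
h = 1/8 + (16 - 12.1250)^2 / 256.8750 = 0.1835.

0.1835


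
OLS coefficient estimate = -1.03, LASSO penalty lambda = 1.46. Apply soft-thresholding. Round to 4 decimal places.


|beta_OLS| = 1.03.
lambda = 1.46.
Since |beta| <= lambda, the coefficient is set to 0.
Result = 0.0000.

0.0000


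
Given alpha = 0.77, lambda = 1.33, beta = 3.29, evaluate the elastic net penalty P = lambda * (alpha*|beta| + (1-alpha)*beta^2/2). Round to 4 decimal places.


Compute:
L1 = 0.77 * 3.29 = 2.5333.
L2 = 0.23 * 3.29^2 / 2 = 1.2448.
Penalty = 1.33 * (2.5333 + 1.2448) = 5.0248.

5.0248


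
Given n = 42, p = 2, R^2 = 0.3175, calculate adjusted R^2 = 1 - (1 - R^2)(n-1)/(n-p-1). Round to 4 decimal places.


Adjusted R^2 = 1 - (1 - R^2) * (n-1)/(n-p-1).
(1 - R^2) = 0.6825.
(n-1)/(n-p-1) = 41/39.
(1 - R^2) * (n-1) = 0.6825 * 41 = 27.9825.
Divide by (n-p-1): 27.9825 / 39 = 0.7175.
Adj R^2 = 1 - 0.7175 = 0.2825.

0.2825


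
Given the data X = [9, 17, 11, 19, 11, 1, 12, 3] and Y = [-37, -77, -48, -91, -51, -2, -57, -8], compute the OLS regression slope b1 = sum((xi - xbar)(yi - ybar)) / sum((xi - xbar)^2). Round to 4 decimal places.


First compute the means: xbar = 10.3750, ybar = -46.3750.
Then S_xx = sum((xi - xbar)^2) = 265.8750.
S_xy = sum((xi - xbar)(yi - ybar)) = -1320.8750.
b1 = S_xy / S_xx = -1320.8750 / 265.8750 = -4.9680.

-4.9680


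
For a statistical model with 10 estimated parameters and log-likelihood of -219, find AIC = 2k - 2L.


Compute:
2k = 2*10 = 20.
-2*loglik = -2*(-219) = 438.
AIC = 20 + 438 = 458.

458


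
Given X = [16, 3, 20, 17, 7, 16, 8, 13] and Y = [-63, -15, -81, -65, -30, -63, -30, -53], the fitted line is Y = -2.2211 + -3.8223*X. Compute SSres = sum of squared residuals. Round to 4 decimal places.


Predicted values from Y = -2.2211 + -3.8223*X.
Residuals: [0.3779, -1.3120, -2.3329, 2.2002, -1.0228, 0.3779, 2.7995, -1.0890].
SSres = 22.3595.

22.3595


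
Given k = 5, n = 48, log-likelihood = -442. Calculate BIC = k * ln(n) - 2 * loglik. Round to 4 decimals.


ln(48) = 3.871201.
k * ln(n) = 5 * 3.871201 = 19.356005.
-2L = 884.
BIC = 19.356005 + 884 = 903.356005, which rounds to 903.3560.

903.3560


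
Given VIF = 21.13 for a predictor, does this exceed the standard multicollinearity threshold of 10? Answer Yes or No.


The threshold is 10.
VIF = 21.13 is >= 10.
Multicollinearity indication: Yes.

Yes


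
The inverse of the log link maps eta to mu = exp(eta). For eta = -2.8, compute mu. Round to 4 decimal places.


mu = exp(eta) = exp(-2.8).
= 0.0608.

0.0608


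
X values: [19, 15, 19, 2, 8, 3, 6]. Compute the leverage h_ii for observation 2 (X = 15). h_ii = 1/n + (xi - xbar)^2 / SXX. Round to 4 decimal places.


n = 7, xbar = 10.2857.
SXX = sum((xi - xbar)^2) = 319.4286.
h = 1/7 + (15 - 10.2857)^2 / 319.4286 = 0.2124.

0.2124


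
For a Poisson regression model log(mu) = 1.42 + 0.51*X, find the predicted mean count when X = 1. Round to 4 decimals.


eta = 1.42 + 0.51 * 1 = 1.9300.
mu = exp(1.9300) = 6.8895.

6.8895


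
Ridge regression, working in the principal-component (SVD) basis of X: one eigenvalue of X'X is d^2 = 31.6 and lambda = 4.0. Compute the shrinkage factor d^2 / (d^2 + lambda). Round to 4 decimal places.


Denominator = d^2 + lambda = 31.6 + 4.0 = 35.6000.
Shrinkage = 31.6 / 35.6000 = 0.8876.

0.8876


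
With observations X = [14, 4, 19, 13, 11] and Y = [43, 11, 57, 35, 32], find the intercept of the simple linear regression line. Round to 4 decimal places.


First find the slope: b1 = 3.0673.
Means: xbar = 12.2000, ybar = 35.6000.
b0 = ybar - b1 * xbar = 35.6000 - 3.0673 * 12.2000 = -1.8215.

-1.8215


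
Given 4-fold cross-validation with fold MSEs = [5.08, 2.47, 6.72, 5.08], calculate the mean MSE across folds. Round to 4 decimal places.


Total MSE across folds = 19.3500.
CV-MSE = 19.3500/4 = 4.8375.

4.8375


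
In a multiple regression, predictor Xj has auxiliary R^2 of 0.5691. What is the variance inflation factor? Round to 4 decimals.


Denominator: 1 - 0.5691 = 0.4309.
VIF = 1 / 0.4309 = 2.3207.

2.3207


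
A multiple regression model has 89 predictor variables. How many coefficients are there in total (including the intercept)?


Including the intercept, the model has 89 predictor coefficients + 1 intercept.
Total = 90.

90


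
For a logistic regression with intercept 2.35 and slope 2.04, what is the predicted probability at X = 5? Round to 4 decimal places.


Compute z = 2.35 + (2.04)(5) = 12.5500.
exp(-z) = 0.0000.
P = 1/(1 + 0.0000) = 1.0000.

1.0000


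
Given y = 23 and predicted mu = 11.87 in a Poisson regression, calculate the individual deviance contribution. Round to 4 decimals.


Compute y*ln(y/mu) = 23*ln(23/11.87) = 23*0.661480 = 15.214040.
y - mu = 11.13.
D = 2*(15.214040 - (11.13)) = 8.168080, which rounds to 8.1681.

8.1681


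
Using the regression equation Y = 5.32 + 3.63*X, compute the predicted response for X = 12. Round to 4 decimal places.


Predicted value:
Y = 5.32 + (3.63)(12) = 5.32 + 43.5600 = 48.8800.

48.8800


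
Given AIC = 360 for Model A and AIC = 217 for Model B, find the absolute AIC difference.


|AIC_A - AIC_B| = |360 - 217| = 143.
Model B is preferred (lower AIC).

143


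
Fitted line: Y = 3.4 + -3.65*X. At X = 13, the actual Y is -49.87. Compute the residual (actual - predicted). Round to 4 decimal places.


Fitted value at X = 13 is yhat = 3.4 + -3.65*13 = -44.0500.
Residual = -49.87 - -44.0500 = -5.8200.

-5.8200


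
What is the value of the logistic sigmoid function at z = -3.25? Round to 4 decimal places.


First, exp(3.2500) = 25.7903.
Then sigma(z) = 1/(1 + 25.7903) = 0.0373.

0.0373


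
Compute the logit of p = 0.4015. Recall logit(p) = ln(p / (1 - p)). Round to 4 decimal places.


1 - p = 0.5985.
p/(1-p) = 0.6708.
logit = ln(0.6708) = -0.3992.

-0.3992


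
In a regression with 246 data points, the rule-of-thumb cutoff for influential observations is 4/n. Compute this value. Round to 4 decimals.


Using the rule of thumb:
Threshold = 4 / 246 = 0.0163.

0.0163


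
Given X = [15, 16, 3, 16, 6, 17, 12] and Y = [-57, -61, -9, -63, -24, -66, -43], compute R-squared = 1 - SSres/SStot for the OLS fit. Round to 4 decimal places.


Fit the OLS line: b0 = 2.0586, b1 = -3.9695.
SSres = 15.5445.
SStot = 2896.8571.
R^2 = 1 - 15.5445/2896.8571 = 0.9946.

0.9946


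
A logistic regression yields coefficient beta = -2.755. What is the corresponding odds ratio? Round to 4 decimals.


The odds ratio is computed as:
OR = e^(-2.755) = 0.0636.

0.0636


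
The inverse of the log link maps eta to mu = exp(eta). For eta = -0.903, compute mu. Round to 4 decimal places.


The inverse log link gives:
mu = exp(-0.903) = 0.4054.

0.4054


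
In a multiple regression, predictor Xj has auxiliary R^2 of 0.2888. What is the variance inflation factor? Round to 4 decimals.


Denominator: 1 - 0.2888 = 0.7112.
VIF = 1 / 0.7112 = 1.4061.

1.4061


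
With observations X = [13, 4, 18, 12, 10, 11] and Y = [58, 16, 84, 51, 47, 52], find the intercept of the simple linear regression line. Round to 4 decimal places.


Compute b1 = 4.7742 from the OLS formula.
With xbar = 11.3333 and ybar = 51.3333, the intercept is:
b0 = 51.3333 - 4.7742 * 11.3333 = -2.7742.

-2.7742


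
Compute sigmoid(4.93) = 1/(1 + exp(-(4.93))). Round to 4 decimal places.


Compute exp(-4.9300) = 0.0072.
Sigmoid = 1 / (1 + 0.0072) = 1 / 1.0072 = 0.9928.

0.9928


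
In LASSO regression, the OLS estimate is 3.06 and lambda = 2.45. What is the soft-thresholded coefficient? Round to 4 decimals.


|beta_OLS| = 3.06.
lambda = 2.45.
Since |beta| > lambda, coefficient = sign(beta)*(|beta| - lambda) = 0.6100.
Result = 0.6100.

0.6100


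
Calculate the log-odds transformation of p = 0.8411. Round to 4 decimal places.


Compute the odds: 0.8411/0.1589 = 5.2933.
Take the natural log: ln(5.2933) = 1.6664.

1.6664


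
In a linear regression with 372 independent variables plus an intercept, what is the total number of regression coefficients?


Including the intercept, the model has 372 predictor coefficients + 1 intercept.
Total = 373.

373


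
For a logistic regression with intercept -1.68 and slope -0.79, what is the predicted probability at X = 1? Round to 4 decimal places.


Linear predictor: z = -1.68 + -0.79 * 1 = -2.4700.
P = 1/(1 + exp(2.4700)) = 1/(1 + 11.8224) = 0.0780.

0.0780


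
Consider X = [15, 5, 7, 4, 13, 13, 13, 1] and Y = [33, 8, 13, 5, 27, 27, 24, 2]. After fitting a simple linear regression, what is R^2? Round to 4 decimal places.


After computing the OLS fit (b0=-2.3364, b1=2.2210):
SSres = 18.4550, SStot = 969.8750.
R^2 = 1 - 18.4550/969.8750 = 0.9810.

0.9810


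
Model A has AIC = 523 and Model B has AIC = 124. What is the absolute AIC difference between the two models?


|AIC_A - AIC_B| = |523 - 124| = 399.
Model B is preferred (lower AIC).

399


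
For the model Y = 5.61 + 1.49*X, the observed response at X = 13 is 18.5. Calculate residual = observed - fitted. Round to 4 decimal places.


Fitted value at X = 13 is yhat = 5.61 + 1.49*13 = 24.9800.
Residual = 18.5 - 24.9800 = -6.4800.

-6.4800


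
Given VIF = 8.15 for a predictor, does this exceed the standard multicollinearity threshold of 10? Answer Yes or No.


Compare VIF = 8.15 to the threshold of 10.
8.15 < 10, so the answer is No.

No


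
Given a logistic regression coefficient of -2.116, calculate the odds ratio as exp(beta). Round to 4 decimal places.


exp(-2.116) = 0.1205.
So the odds ratio is 0.1205.

0.1205


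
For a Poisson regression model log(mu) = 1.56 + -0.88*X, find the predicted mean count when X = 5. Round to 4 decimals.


Compute eta = 1.56 + -0.88 * 5 = -2.8400.
Apply inverse link: mu = e^-2.8400 = 0.0584.

0.0584


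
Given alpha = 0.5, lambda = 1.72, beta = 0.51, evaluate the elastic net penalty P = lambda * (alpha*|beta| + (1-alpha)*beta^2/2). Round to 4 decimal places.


L1 component = 0.5 * |0.51| = 0.2550.
L2 component = 0.5 * 0.51^2 / 2 = 0.0650.
Penalty = 1.72 * (0.2550 + 0.0650) = 1.72 * 0.3200 = 0.5504.

0.5504


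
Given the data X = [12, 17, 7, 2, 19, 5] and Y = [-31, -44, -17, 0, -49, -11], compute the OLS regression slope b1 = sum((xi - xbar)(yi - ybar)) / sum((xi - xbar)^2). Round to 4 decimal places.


The sample means are xbar = 10.3333 and ybar = -25.3333.
Compute S_xx = 231.3333 and S_xy = -654.3333.
Slope b1 = S_xy / S_xx = -654.3333 / 231.3333 = -2.8285.

-2.8285


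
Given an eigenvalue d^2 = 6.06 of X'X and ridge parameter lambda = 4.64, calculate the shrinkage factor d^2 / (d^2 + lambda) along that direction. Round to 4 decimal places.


Compute the denominator: 6.06 + 4.64 = 10.7000.
Shrinkage factor = 6.06 / 10.7000 = 0.5664.

0.5664


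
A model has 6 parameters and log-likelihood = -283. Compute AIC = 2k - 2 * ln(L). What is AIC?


AIC = 2k - 2*loglik = 2(6) - 2(-283).
= 12 + 566 = 578.

578


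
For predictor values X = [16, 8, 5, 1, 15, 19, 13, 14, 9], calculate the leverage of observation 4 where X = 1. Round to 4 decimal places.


Mean of X: xbar = 11.1111.
SXX = 266.8889.
For X = 1: h = 1/9 + (1 - 11.1111)^2/266.8889 = 0.4942.

0.4942


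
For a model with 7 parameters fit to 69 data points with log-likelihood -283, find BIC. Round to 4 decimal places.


ln(69) = 4.234107.
k * ln(n) = 7 * 4.234107 = 29.638749.
-2L = 566.
BIC = 29.638749 + 566 = 595.638749, which rounds to 595.6387.

595.6387


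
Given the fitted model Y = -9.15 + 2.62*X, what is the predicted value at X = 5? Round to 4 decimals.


Plug X = 5 into Y = -9.15 + 2.62*X:
Y = -9.15 + 13.1000 = 3.9500.

3.9500


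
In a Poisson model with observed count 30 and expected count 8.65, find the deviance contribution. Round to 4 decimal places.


y/mu = 30/8.65 = 3.468208 (approx.), and ln(30/8.65) = 1.243638.
y * ln(y/mu) = 30 * 1.243638 = 37.309140.
y - mu = 21.35.
D = 2 * (37.309140 - 21.35) = 31.918280, which rounds to 31.9183.

31.9183


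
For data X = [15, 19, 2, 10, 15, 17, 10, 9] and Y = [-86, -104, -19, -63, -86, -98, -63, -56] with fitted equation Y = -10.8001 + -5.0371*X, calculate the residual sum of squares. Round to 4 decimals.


Predicted values from Y = -10.8001 + -5.0371*X.
Residuals: [0.3566, 2.5050, 1.8743, -1.8289, 0.3566, -1.5692, -1.8289, 0.1340].
SSres = 19.2124.

19.2124


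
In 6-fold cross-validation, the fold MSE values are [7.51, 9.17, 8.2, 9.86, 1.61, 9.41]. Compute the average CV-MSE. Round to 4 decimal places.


Sum of fold MSEs = 45.7600.
Average = 45.7600 / 6 = 7.6267.

7.6267


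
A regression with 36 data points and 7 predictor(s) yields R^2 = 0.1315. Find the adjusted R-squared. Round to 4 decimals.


Using the formula:
(1 - 0.1315) = 0.8685.
Multiply by 35/28: 0.8685 * 35 = 30.3975, then 30.3975 / 28 = 1.0856.
Adj R^2 = 1 - 1.0856 = -0.0856.

-0.0856


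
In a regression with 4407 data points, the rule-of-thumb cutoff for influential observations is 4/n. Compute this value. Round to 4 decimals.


Using the rule of thumb:
Threshold = 4 / 4407 = 0.0009.

0.0009


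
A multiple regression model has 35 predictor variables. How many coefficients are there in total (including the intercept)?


Total coefficients = number of predictors + 1 (for the intercept).
= 35 + 1 = 36.

36


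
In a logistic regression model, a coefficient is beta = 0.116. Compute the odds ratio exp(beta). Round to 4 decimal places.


exp(0.116) = 1.1230.
So the odds ratio is 1.1230.

1.1230


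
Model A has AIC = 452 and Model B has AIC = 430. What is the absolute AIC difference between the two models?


Absolute difference = |452 - 430| = 22.
The model with lower AIC (B) is preferred.

22


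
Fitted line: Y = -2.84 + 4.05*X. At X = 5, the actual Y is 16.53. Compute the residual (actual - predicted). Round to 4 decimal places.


Compute yhat = -2.84 + (4.05)(5) = 17.4100.
Residual = actual - predicted = 16.53 - 17.4100 = -0.8800.

-0.8800


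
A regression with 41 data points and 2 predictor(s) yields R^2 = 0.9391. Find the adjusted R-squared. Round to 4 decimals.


Adjusted R^2 = 1 - (1 - R^2) * (n-1)/(n-p-1).
(1 - R^2) = 0.0609.
(n-1)/(n-p-1) = 40/38.
(1 - R^2) * (n-1) = 0.0609 * 40 = 2.4360.
Divide by (n-p-1): 2.4360 / 38 = 0.0641.
Adj R^2 = 1 - 0.0641 = 0.9359.

0.9359


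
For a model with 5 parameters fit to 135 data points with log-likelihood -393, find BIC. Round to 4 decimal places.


k * ln(n) = 5 * ln(135) = 5 * 4.905275 = 24.526375.
-2 * loglik = -2 * (-393) = 786.
BIC = 24.526375 + 786 = 810.526375, which rounds to 810.5264.

810.5264


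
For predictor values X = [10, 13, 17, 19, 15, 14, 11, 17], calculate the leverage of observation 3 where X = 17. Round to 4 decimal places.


Mean of X: xbar = 14.5000.
SXX = 68.0000.
For X = 17: h = 1/8 + (17 - 14.5000)^2/68.0000 = 0.2169.

0.2169


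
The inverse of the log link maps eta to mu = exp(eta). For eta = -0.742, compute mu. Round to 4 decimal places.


mu = exp(eta) = exp(-0.742).
= 0.4762.

0.4762


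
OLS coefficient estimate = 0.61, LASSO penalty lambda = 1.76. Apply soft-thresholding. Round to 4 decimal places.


Absolute value: |0.61| = 0.61.
Compare to lambda = 1.76.
Since |beta| <= lambda, the coefficient is set to 0.

0.0000


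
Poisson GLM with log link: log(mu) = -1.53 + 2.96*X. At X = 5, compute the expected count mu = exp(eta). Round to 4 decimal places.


eta = -1.53 + 2.96 * 5 = 13.2700.
mu = exp(13.2700) = 579545.8161.

579545.8161


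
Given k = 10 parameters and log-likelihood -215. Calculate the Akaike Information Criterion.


Compute:
2k = 2*10 = 20.
-2*loglik = -2*(-215) = 430.
AIC = 20 + 430 = 450.

450


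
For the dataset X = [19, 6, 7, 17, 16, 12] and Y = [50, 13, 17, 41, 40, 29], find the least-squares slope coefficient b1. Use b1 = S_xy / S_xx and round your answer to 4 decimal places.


First compute the means: xbar = 12.8333, ybar = 31.6667.
Then S_xx = sum((xi - xbar)^2) = 146.8333.
S_xy = sum((xi - xbar)(yi - ybar)) = 393.6667.
b1 = S_xy / S_xx = 393.6667 / 146.8333 = 2.6810.

2.6810


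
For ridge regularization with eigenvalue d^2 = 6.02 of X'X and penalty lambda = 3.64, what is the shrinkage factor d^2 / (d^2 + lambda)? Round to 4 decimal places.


Compute the denominator: 6.02 + 3.64 = 9.6600.
Shrinkage factor = 6.02 / 9.6600 = 0.6232.

0.6232


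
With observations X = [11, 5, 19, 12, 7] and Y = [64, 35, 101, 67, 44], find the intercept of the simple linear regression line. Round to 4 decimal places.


Compute b1 = 4.7192 from the OLS formula.
With xbar = 10.8000 and ybar = 62.2000, the intercept is:
b0 = 62.2000 - 4.7192 * 10.8000 = 11.2329.

11.2329


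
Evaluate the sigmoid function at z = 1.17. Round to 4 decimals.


First, exp(-1.1700) = 0.3104.
Then sigma(z) = 1/(1 + 0.3104) = 0.7631.

0.7631


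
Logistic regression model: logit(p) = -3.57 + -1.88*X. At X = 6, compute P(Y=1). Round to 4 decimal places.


Compute z = -3.57 + (-1.88)(6) = -14.8500.
exp(-z) = 2813669.3276.
P = 1/(1 + 2813669.3276) = 0.0000.

0.0000


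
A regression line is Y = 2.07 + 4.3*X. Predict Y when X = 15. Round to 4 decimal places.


Substitute X = 15 into the equation:
Y = 2.07 + 4.3 * 15 = 2.07 + 64.5000 = 66.5700.

66.5700


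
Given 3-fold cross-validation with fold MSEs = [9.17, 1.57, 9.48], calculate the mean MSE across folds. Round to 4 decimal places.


Total MSE across folds = 20.2200.
CV-MSE = 20.2200/3 = 6.7400.

6.7400


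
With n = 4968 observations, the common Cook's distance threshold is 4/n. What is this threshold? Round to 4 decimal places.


The threshold is 4/n.
4/4968 = 0.0008.

0.0008


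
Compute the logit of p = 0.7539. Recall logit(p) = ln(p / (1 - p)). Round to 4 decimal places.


The odds are p/(1-p) = 0.7539 / 0.2461 = 3.0634.
logit(p) = ln(3.0634) = 1.1195.

1.1195


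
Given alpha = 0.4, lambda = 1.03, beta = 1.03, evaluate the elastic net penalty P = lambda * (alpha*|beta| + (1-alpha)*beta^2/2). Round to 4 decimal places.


Compute:
L1 = 0.4 * 1.03 = 0.4120.
L2 = 0.6 * 1.03^2 / 2 = 0.3183.
Penalty = 1.03 * (0.4120 + 0.3183) = 0.7522.

0.7522


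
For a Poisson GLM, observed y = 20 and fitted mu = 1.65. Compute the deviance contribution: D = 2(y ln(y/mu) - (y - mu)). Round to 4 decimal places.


Compute y*ln(y/mu) = 20*ln(20/1.65) = 20*2.494957 = 49.899140.
y - mu = 18.35.
D = 2*(49.899140 - (18.35)) = 63.098280, which rounds to 63.0983.

63.0983


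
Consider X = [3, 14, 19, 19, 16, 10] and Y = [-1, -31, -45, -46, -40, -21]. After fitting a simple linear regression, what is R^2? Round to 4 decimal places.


After computing the OLS fit (b0=7.2331, b1=-2.8074):
SSres = 7.8030, SStot = 1501.3333.
R^2 = 1 - 7.8030/1501.3333 = 0.9948.

0.9948


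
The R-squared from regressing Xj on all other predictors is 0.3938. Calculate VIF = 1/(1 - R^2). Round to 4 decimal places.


Using VIF = 1/(1 - R^2_j):
1 - 0.3938 = 0.6062.
VIF = 1.6496.

1.6496


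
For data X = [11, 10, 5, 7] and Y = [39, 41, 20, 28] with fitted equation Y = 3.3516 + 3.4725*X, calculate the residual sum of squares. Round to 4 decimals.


For each point, residual = actual - predicted.
Residuals: [-2.5491, 2.9234, -0.7141, 0.3409].
Sum of squared residuals = 15.6703.

15.6703


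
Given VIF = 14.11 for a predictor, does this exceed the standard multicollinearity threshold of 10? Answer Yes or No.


The threshold is 10.
VIF = 14.11 is >= 10.
Multicollinearity indication: Yes.

Yes
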